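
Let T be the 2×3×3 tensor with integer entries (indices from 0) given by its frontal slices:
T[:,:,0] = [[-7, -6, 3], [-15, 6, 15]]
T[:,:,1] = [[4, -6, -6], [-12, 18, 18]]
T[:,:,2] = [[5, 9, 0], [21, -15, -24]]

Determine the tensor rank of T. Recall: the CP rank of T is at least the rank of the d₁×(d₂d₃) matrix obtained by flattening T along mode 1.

2

Lower bound: the mode-3 unfolding of T (rows indexed by k, columns by (i,j) = (0,0), (0,1), (0,2), (1,0), (1,1), (1,2)) is [[-7, -6, 3, -15, 6, 15], [4, -6, -6, -12, 18, 18], [5, 9, 0, 21, -15, -24]].
There the 2×2 minor on rows k ∈ {0, 1}, columns (i,j) ∈ {(0,0), (0,1)} is det [[-7, -6], [4, -6]] = 66 ≠ 0, so this unfolding has rank ≥ 2; CP rank is at least every unfolding rank, so rank(T) ≥ 2. (This is only a lower bound: in general the CP rank may exceed every unfolding rank, so we still need to exhibit 2 rank-1 terms summing to T.)
Upper bound — finding two terms. Write S_k = T[:,:,k] for the frontal slices: S₀ = [[-7, -6, 3], [-15, 6, 15]], S₁ = [[4, -6, -6], [-12, 18, 18]], S₂ = [[5, 9, 0], [21, -15, -24]].
If T = a₁ ⊗ b₁ ⊗ c₁ + a₂ ⊗ b₂ ⊗ c₂ then each S_k = c₁[k]·a₁b₁ᵀ + c₂[k]·a₂b₂ᵀ. S₀ and S₁ are linearly independent, so a₁b₁ᵀ and a₂b₂ᵀ must span the same plane of matrices: they are the rank-1 matrices of the form x·S₀ + y·S₁.
The 2×2 minor of x·S₀ + y·S₁ on rows {0,1}, columns {0,1} is −132·x² − 264·xy = (-132)·(x + 2·y)(x), vanishing at (x:y) = (2:-1) and (0:1).
M₁ = 2·S₀ − S₁ = [[-18, -6, 12], [-18, -6, 12]] = (-6)·(1, 1)(3, 1, -2)ᵀ and M₂ = S₁ = [[4, -6, -6], [-12, 18, 18]] = 2·(1, -3)(2, -3, -3)ᵀ, so take a₁ = (1, 1), b₁ = (3, 1, -2), a₂ = (1, -3), b₂ = (2, -3, -3).
Each slice is an integer combination of E₁ = a₁b₁ᵀ and E₂ = a₂b₂ᵀ: S₀ = −3·E₁ + E₂, S₁ = 2·E₂, S₂ = 3·E₁ − 2·E₂; reading off coefficients, c₁ = (-3, 0, 3) and c₂ = (1, 2, -2).
Hence T = (1, 1) ⊗ (3, 1, -2) ⊗ (-3, 0, 3) + (1, -3) ⊗ (2, -3, -3) ⊗ (1, 2, -2), so rank(T) ≤ 2.
These bounds meet, so rank(T) = 2.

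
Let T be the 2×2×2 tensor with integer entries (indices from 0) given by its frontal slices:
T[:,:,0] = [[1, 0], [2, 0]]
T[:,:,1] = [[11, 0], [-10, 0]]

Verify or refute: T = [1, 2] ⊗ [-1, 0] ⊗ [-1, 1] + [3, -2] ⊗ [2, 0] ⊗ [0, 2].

Reconstruct entrywise from the claimed factors. For example, T[1,1,1] = 0 and Σₗ aₗ[1]bₗ[1]cₗ[1] = (2)·(0)·(1) + (-2)·(0)·(2) = 0; checking all 8 entries, every one matches. The claim holds.

Yes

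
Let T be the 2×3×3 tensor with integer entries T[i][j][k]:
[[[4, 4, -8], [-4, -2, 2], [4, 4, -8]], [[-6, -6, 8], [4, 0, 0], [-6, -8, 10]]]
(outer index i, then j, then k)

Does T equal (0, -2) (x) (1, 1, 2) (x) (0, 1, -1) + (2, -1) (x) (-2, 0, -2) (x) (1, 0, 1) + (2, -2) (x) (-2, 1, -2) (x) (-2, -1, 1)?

Reconstruct entrywise from the claimed factors. For example, T[0,1,2] = 2 and Σₗ aₗ[0]bₗ[1]cₗ[2] = (0)·(1)·(-1) + (2)·(0)·(1) + (2)·(1)·(1) = 2; checking all 18 entries, every one matches. The claim holds.

Yes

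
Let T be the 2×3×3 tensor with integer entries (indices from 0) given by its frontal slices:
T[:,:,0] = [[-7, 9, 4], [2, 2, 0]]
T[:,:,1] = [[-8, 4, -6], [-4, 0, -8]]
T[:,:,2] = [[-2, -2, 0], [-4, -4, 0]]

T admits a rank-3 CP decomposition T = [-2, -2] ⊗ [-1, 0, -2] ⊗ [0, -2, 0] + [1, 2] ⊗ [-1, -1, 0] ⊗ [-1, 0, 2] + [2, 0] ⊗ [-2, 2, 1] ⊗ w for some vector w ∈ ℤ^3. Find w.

w = [2, 1, 0]

Subtract the known terms from T to get the rank-1 residual R = [2, 0] ⊗ [-2, 2, 1] ⊗ w, so R[i,j,k] = a[i]·b[j]·w[k]. Pick indices with nonzero a[0]·b[0] = (2)·(-2) = -4. Only the fibre through (0,0,·) is needed: R[0,0,:] = T[0,0,:] − Σₗ aₗ[0]bₗ[0]cₗ = [-7, -8, -2] − (-2)·(-1)·[0, -2, 0] − (1)·(-1)·[-1, 0, 2] = [-8, -4, 0]. Then w[k] = R[0,0,k] / -4 for each k, giving w = [-8, -4, 0] / -4 = [2, 1, 0].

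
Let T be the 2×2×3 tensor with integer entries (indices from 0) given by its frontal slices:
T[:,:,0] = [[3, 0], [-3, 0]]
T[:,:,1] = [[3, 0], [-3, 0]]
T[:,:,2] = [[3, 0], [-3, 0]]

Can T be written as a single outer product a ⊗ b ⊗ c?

If T = a ⊗ b ⊗ c then every fibre of T is a multiple of the corresponding factor, so read the factors off the fibres through the nonzero entry T[0,0,0] = 3.
The mode-1 fibre T[:,0,0] = [3, -3] gives a = [1, -1] (primitive direction); the mode-2 fibre T[0,:,0] = [3, 0] gives b = [1, 0]; then c[k] = T[0,0,k] / (a[0]·b[0]) = [3, 3, 3] / 1 = [3, 3, 3].
Expanding [1, -1] ⊗ [1, 0] ⊗ [3, 3, 3] reproduces all 12 entries of T, so T = [1, -1] ⊗ [1, 0] ⊗ [3, 3, 3] and rank(T) ≤ 1.
Equivalently every frontal slice T[:,:,k] is c[k] times the rank-1 matrix [1, -1] ⊗ [1, 0]. So T has rank 1 (it is nonzero).

Yes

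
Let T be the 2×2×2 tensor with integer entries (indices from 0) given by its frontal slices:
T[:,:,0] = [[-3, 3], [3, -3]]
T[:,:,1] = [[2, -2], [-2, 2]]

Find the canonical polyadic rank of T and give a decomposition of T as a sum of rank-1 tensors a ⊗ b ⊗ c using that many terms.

rank(T) = 1

Lower bound: T ≠ 0 (e.g. T[0,0,0] = -3), so rank(T) ≥ 1.
Upper bound: if T = a ⊗ b ⊗ c then every fibre of T is a multiple of the corresponding factor, so read the factors off the fibres through the nonzero entry T[0,0,0] = -3.
The mode-1 fibre T[:,0,0] = [-3, 3] gives a = [1, -1] (primitive direction); the mode-2 fibre T[0,:,0] = [-3, 3] gives b = [1, -1]; then c[k] = T[0,0,k] / (a[0]·b[0]) = [-3, 2] / 1 = [-3, 2].
Expanding [1, -1] ⊗ [1, -1] ⊗ [-3, 2] reproduces all 8 entries of T, so T = [1, -1] ⊗ [1, -1] ⊗ [-3, 2] and rank(T) ≤ 1.
These bounds meet, so rank(T) = 1.
Check entry T[0,0,0] = -3: (1)·(1)·(-3) = -3.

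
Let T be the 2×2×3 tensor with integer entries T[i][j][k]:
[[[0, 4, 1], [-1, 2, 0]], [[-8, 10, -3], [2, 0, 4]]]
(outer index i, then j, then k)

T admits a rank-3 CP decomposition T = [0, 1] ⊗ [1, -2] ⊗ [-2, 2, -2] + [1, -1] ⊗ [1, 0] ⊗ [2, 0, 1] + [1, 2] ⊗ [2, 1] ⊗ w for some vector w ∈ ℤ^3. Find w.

Subtract the known terms from T to get the rank-1 residual R = [1, 2] ⊗ [2, 1] ⊗ w, so R[i,j,k] = a[i]·b[j]·w[k]. Pick indices with nonzero a[0]·b[0] = (1)·(2) = 2. Only the fibre through (0,0,·) is needed: R[0,0,:] = T[0,0,:] − Σₗ aₗ[0]bₗ[0]cₗ = [0, 4, 1] − (0)·(1)·[-2, 2, -2] − (1)·(1)·[2, 0, 1] = [-2, 4, 0]. Then w[k] = R[0,0,k] / 2 for each k, giving w = [-2, 4, 0] / 2 = [-1, 2, 0].

w = [-1, 2, 0]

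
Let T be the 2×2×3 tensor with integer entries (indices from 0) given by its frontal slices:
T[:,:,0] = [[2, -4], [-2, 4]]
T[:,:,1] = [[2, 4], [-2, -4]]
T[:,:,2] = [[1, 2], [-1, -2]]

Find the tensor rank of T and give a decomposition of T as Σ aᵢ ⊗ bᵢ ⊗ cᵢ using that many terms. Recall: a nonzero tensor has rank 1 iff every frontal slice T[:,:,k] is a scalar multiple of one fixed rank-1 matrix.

rank(T) = 2

Lower bound: the mode-3 unfolding of T (rows indexed by k, columns by (i,j) = (0,0), (0,1), (1,0), (1,1)) is [[2, -4, -2, 4], [2, 4, -2, -4], [1, 2, -1, -2]].
There the 2×2 minor on rows k ∈ {0, 1}, columns (i,j) ∈ {(0,0), (0,1)} is det [[2, -4], [2, 4]] = 16 ≠ 0, so this unfolding has rank ≥ 2; CP rank is at least every unfolding rank, so rank(T) ≥ 2. (Flattening ranks never certify an upper bound on CP rank; for that we must actually write T with 2 rank-1 terms.)
Upper bound — finding two terms. Every mode-1 slice of T is a multiple of one matrix: T[i,:,:] = a[i]·M with a = [1, -1] and M = [[2, 2, 1], [-4, 4, 2]] (rows indexed by j, columns by k). So it suffices to write M as a sum of two rank-1 matrices.
Splitting M by its rows (j = 0, 1), M = [1, 0][2, 2, 1]ᵀ + [0, 1][-4, 4, 2]ᵀ.
Hence T = [1, -1] ⊗ [1, 0] ⊗ [2, 2, 1] + [1, -1] ⊗ [0, 1] ⊗ [-4, 4, 2], so rank(T) ≤ 2.
These bounds meet, so rank(T) = 2.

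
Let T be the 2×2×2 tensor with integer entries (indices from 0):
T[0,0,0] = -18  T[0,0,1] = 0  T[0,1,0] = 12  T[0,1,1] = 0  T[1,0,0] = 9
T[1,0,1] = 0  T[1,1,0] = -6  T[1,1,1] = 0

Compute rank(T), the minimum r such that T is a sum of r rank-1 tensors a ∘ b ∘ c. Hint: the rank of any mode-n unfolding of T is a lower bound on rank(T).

1

Lower bound: T ≠ 0 (e.g. T[0,0,0] = -18), so rank(T) ≥ 1.
Upper bound: if T = a ∘ b ∘ c then every fibre of T is a multiple of the corresponding factor, so read the factors off the fibres through the nonzero entry T[0,0,0] = -18.
The mode-1 fibre T[:,0,0] = [-18, 9] gives a = [2, -1] (primitive direction); the mode-2 fibre T[0,:,0] = [-18, 12] gives b = [3, -2]; then c[k] = T[0,0,k] / (a[0]·b[0]) = [-18, 0] / 6 = [-3, 0].
Expanding [2, -1] ∘ [3, -2] ∘ [-3, 0] reproduces all 8 entries of T, so T = [2, -1] ∘ [3, -2] ∘ [-3, 0] and rank(T) ≤ 1.
These bounds meet, so rank(T) = 1.
Check entry T[0,0,1] = 0: (2)·(3)·(0) = 0.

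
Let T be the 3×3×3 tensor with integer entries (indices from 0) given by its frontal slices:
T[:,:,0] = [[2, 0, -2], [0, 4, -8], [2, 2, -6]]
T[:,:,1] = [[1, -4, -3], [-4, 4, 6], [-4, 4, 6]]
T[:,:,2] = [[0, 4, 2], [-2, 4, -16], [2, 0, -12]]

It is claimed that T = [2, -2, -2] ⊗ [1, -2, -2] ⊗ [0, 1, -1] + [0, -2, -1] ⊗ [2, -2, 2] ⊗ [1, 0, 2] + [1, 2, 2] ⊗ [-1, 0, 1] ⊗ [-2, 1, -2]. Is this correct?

Yes

Reconstruct entrywise from the claimed factors. For example, T[1,0,1] = -4 and Σₗ aₗ[1]bₗ[0]cₗ[1] = (-2)·(1)·(1) + (-2)·(2)·(0) + (2)·(-1)·(1) = -4; checking all 27 entries, every one matches. The claim holds.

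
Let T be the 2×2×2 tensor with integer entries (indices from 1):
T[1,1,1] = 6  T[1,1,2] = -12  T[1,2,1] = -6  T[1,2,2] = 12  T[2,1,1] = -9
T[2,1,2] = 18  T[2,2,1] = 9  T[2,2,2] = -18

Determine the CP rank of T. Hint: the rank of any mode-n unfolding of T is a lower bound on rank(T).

1

Lower bound: T ≠ 0 (e.g. T[1,1,1] = 6), so rank(T) ≥ 1.
Upper bound: if T = a ⊗ b ⊗ c then every fibre of T is a multiple of the corresponding factor, so read the factors off the fibres through the nonzero entry T[1,1,1] = 6.
The mode-1 fibre T[:,1,1] = [6, -9] gives a = (2, -3) (primitive direction); the mode-2 fibre T[1,:,1] = [6, -6] gives b = (1, -1); then c[k] = T[1,1,k] / (a[1]·b[1]) = [6, -12] / 2 = (3, -6).
Expanding (2, -3) ⊗ (1, -1) ⊗ (3, -6) reproduces all 8 entries of T, so T = (2, -3) ⊗ (1, -1) ⊗ (3, -6) and rank(T) ≤ 1.
These bounds meet, so rank(T) = 1.
Check entry T[1,2,1] = -6: (2)·(-1)·(3) = -6.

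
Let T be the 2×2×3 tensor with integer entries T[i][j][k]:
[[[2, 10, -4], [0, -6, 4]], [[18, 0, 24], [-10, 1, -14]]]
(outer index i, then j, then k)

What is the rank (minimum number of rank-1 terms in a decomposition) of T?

2

Lower bound: the mode-3 unfolding of T (rows indexed by k, columns by (i,j) = (0,0), (0,1), (1,0), (1,1)) is [[2, 0, 18, -10], [10, -6, 0, 1], [-4, 4, 24, -14]].
There the 2×2 minor on rows k ∈ {0, 1}, columns (i,j) ∈ {(0,0), (0,1)} is det [[2, 0], [10, -6]] = -12 ≠ 0, so this unfolding has rank ≥ 2; CP rank is at least every unfolding rank, so rank(T) ≥ 2. (This is only a lower bound: in general the CP rank may exceed every unfolding rank, so we still need to exhibit 2 rank-1 terms summing to T.)
Upper bound — finding two terms. Write S_k = T[:,:,k] for the frontal slices: S₀ = [[2, 0], [18, -10]], S₁ = [[10, -6], [0, 1]], S₂ = [[-4, 4], [24, -14]].
If T = a₁ ⊗ b₁ ⊗ c₁ + a₂ ⊗ b₂ ⊗ c₂ then each S_k = c₁[k]·a₁b₁ᵀ + c₂[k]·a₂b₂ᵀ. S₀ and S₁ are linearly independent, so a₁b₁ᵀ and a₂b₂ᵀ must span the same plane of matrices: they are the rank-1 matrices of the form x·S₀ + y·S₁.
det(x·S₀ + y·S₁) is −20·x² + 10·xy + 10·y² = (-10)·(x − y)(2·x + y), vanishing at (x:y) = (1:1) and (1:-2).
M₁ = S₀ + S₁ = [[12, -6], [18, -9]] = 3·[2, 3][2, -1]ᵀ and M₂ = S₀ − 2·S₁ = [[-18, 12], [18, -12]] = (-6)·[1, -1][3, -2]ᵀ, so take a₁ = [2, 3], b₁ = [2, -1], a₂ = [1, -1], b₂ = [3, -2].
Each slice is an integer combination of E₁ = a₁b₁ᵀ and E₂ = a₂b₂ᵀ: S₀ = 2·E₁ − 2·E₂, S₁ = E₁ + 2·E₂, S₂ = 2·E₁ − 4·E₂; reading off coefficients, c₁ = [2, 1, 2] and c₂ = [-2, 2, -4].
Hence T = [2, 3] ⊗ [2, -1] ⊗ [2, 1, 2] + [1, -1] ⊗ [3, -2] ⊗ [-2, 2, -4], so rank(T) ≤ 2.
These bounds meet, so rank(T) = 2.
Check entry T[0,1,2] = 4: (2)·(-1)·(2) + (1)·(-2)·(-4) = 4.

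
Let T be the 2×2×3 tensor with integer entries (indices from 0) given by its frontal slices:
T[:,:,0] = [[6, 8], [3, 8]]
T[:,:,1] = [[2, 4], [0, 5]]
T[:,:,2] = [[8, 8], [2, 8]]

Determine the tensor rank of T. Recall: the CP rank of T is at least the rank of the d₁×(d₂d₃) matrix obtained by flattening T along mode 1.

Lower bound: the mode-3 unfolding of T (rows indexed by k, columns by (i,j) = (0,0), (0,1), (1,0), (1,1)) is [[6, 8, 3, 8], [2, 4, 0, 5], [8, 8, 2, 8]].
There the 3×3 minor on rows k ∈ {0, 1, 2}, columns (i,j) ∈ {(0,0), (0,1), (1,0)} is det [[6, 8, 3], [2, 4, 0], [8, 8, 2]] = -32 ≠ 0, so this unfolding has rank ≥ 3; CP rank is at least every unfolding rank, so rank(T) ≥ 3. (This is only a lower bound: in general the CP rank may exceed every unfolding rank, so we still need to exhibit 3 rank-1 terms summing to T.)
Upper bound: T is a sum of 3 rank-1 terms, T = [0, 1] (x) [2, -1] (x) [0, -1, 0] + [1, 1] (x) [1, 2] (x) [4, 2, 4] + [2, -1] (x) [1, 0] (x) [1, 0, 2] (written with every a and b primitive with positive leading entry and the scale carried by c; CP decompositions are not unique, and this one is verified by expanding entrywise), so rank(T) ≤ 3.
These bounds meet, so rank(T) = 3.
Check entry T[1,0,0] = 3: (1)·(2)·(0) + (1)·(1)·(4) + (-1)·(1)·(1) = 3.

3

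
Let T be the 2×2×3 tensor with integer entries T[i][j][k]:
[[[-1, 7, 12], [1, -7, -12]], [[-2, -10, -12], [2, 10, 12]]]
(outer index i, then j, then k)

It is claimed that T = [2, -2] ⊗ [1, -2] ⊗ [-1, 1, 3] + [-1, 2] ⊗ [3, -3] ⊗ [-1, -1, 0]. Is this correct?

No

Reconstruct entry (0,0,0) from the claimed factors: Σₗ aₗ[0]bₗ[0]cₗ[0] = (2)·(1)·(-1) + (-1)·(3)·(-1) = 1, but T[0,0,0] = -1. The claim is false.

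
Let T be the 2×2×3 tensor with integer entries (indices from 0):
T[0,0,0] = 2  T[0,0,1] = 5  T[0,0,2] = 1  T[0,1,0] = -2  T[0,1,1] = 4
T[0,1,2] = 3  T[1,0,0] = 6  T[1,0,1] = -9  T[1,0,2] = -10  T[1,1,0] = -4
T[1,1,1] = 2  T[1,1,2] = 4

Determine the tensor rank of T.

Lower bound: in the mode-3 unfolding of T (rows indexed by k, columns by (i,j)) the 3×3 minor on rows k ∈ {0, 1, 2}, columns (i,j) ∈ {(0,0), (0,1), (1,0)} is det [[2, -2, 6], [5, 4, -9], [1, 3, -10]] = -42 ≠ 0, so that unfolding has rank ≥ 3 and hence rank(T) ≥ 3 (CP rank is at least every unfolding rank, though it can be larger).
Upper bound: T is a sum of 3 rank-1 terms, T = [1, -2] ∘ [1, 0] ∘ [-2, 4, 4] + [1, 0] ∘ [1, 1] ∘ [2, 2, -1] + [1, 1] ∘ [1, -2] ∘ [2, -1, -2] (written with every a and b primitive with positive leading entry and the scale carried by c; CP decompositions are not unique, and this one is verified by expanding entrywise), so rank(T) ≤ 3.
These bounds meet, so rank(T) = 3.

3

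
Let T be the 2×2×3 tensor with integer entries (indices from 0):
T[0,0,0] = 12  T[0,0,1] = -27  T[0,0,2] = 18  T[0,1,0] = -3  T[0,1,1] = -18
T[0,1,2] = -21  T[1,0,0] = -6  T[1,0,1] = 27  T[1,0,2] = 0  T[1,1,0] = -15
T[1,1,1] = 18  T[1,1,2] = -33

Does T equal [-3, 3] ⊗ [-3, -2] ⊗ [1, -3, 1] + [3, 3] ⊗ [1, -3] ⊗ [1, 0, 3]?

Yes

Reconstruct entrywise from the claimed factors. For example, T[0,0,1] = -27 and Σₗ aₗ[0]bₗ[0]cₗ[1] = (-3)·(-3)·(-3) + (3)·(1)·(0) = -27; checking all 12 entries, every one matches. The claim holds.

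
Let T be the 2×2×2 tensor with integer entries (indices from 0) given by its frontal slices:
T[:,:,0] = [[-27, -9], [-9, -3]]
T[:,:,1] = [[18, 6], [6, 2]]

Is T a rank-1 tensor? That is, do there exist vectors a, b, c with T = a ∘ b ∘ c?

If T = a ∘ b ∘ c then every fibre of T is a multiple of the corresponding factor, so read the factors off the fibres through the nonzero entry T[0,0,0] = -27.
The mode-1 fibre T[:,0,0] = [-27, -9] gives a = [3, 1] (primitive direction); the mode-2 fibre T[0,:,0] = [-27, -9] gives b = [3, 1]; then c[k] = T[0,0,k] / (a[0]·b[0]) = [-27, 18] / 9 = [-3, 2].
Expanding [3, 1] ∘ [3, 1] ∘ [-3, 2] reproduces all 8 entries of T, so T = [3, 1] ∘ [3, 1] ∘ [-3, 2] and rank(T) ≤ 1.
Equivalently every frontal slice T[:,:,k] is c[k] times the rank-1 matrix [3, 1] ∘ [3, 1]. So T has rank 1 (it is nonzero).

Yes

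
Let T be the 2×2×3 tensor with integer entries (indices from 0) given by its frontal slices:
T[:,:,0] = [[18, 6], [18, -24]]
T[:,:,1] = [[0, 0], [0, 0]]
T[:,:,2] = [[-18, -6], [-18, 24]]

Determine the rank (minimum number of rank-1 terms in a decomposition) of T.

Lower bound: the mode-1 unfolding of T (rows indexed by i, columns by (j,k) = (0,0), (0,1), (0,2), (1,0), (1,1), (1,2)) is [[18, 0, -18, 6, 0, -6], [18, 0, -18, -24, 0, 24]].
There the 2×2 minor on rows i ∈ {0, 1}, columns (j,k) ∈ {(0,0), (1,0)} is det [[18, 6], [18, -24]] = -540 ≠ 0, so this unfolding has rank ≥ 2; CP rank is at least every unfolding rank, so rank(T) ≥ 2. (This is only a lower bound: in general the CP rank may exceed every unfolding rank, so we still need to exhibit 2 rank-1 terms summing to T.)
Upper bound — finding two terms. Every mode-3 slice of T is a multiple of one matrix: T[:,:,k] = c[k]·M with c = [1, 0, -1] and M = [[18, 6], [18, -24]] (rows indexed by i, columns by j). So it suffices to write M as a sum of two rank-1 matrices.
Splitting M by its rows (i = 0, 1), M = [1, 0][18, 6]ᵀ + [0, 1][18, -24]ᵀ.
Hence T = [1, 0] (x) [18, 6] (x) [1, 0, -1] + [0, 1] (x) [18, -24] (x) [1, 0, -1], so rank(T) ≤ 2.
These bounds meet, so rank(T) = 2.
Check entry T[0,1,2] = -6: (1)·(6)·(-1) + (0)·(-24)·(-1) = -6.

2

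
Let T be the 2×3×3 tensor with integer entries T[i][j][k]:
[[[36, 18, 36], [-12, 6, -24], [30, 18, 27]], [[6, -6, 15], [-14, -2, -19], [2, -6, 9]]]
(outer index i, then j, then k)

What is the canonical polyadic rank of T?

2

Lower bound: the mode-1 unfolding of T (rows indexed by i, columns by (j,k) = (0,0), (0,1), (0,2), (1,0), (1,1), (1,2), (2,0), (2,1), (2,2)) is [[36, 18, 36, -12, 6, -24, 30, 18, 27], [6, -6, 15, -14, -2, -19, 2, -6, 9]].
There the 2×2 minor on rows i ∈ {0, 1}, columns (j,k) ∈ {(0,0), (0,1)} is det [[36, 18], [6, -6]] = -324 ≠ 0, so this unfolding has rank ≥ 2; CP rank is at least every unfolding rank, so rank(T) ≥ 2. (Unfolding ranks only ever bound the CP rank from below — rank(T) can be strictly larger than all of them — so the matching upper bound has to come from an explicit 2-term decomposition.)
Upper bound — finding two terms. Write S_k = T[:,:,k] for the frontal slices: S₀ = [[36, -12, 30], [6, -14, 2]], S₁ = [[18, 6, 18], [-6, -2, -6]], S₂ = [[36, -24, 27], [15, -19, 9]].
If T = a₁ (x) b₁ (x) c₁ + a₂ (x) b₂ (x) c₂ then each S_k = c₁[k]·a₁b₁ᵀ + c₂[k]·a₂b₂ᵀ. S₀ and S₁ are linearly independent, so a₁b₁ᵀ and a₂b₂ᵀ must span the same plane of matrices: they are the rank-1 matrices of the form x·S₀ + y·S₁.
The 2×2 minor of x·S₀ + y·S₁ on rows {0,1}, columns {0,1} is −432·x² − 432·xy = (-432)·(x + y)(x), vanishing at (x:y) = (1:-1) and (0:1).
M₁ = S₀ − S₁ = [[18, -18, 12], [12, -12, 8]] = 2·[3, 2][3, -3, 2]ᵀ and M₂ = S₁ = [[18, 6, 18], [-6, -2, -6]] = 2·[3, -1][3, 1, 3]ᵀ, so take a₁ = [3, 2], b₁ = [3, -3, 2], a₂ = [3, -1], b₂ = [3, 1, 3].
Each slice is an integer combination of E₁ = a₁b₁ᵀ and E₂ = a₂b₂ᵀ: S₀ = 2·E₁ + 2·E₂, S₁ = 2·E₂, S₂ = 3·E₁ + E₂; reading off coefficients, c₁ = [2, 0, 3] and c₂ = [2, 2, 1].
Hence T = [3, 2] (x) [3, -3, 2] (x) [2, 0, 3] + [3, -1] (x) [3, 1, 3] (x) [2, 2, 1], so rank(T) ≤ 2.
These bounds meet, so rank(T) = 2.
Check entry T[0,0,1] = 18: (3)·(3)·(0) + (3)·(3)·(2) = 18.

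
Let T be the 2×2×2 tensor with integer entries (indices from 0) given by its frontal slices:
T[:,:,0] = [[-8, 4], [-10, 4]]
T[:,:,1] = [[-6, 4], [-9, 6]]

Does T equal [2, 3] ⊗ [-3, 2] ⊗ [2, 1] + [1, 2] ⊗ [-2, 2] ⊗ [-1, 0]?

Reconstruct entry (0,0,0) from the claimed factors: Σₗ aₗ[0]bₗ[0]cₗ[0] = (2)·(-3)·(2) + (1)·(-2)·(-1) = -10, but T[0,0,0] = -8. The claim is false.

No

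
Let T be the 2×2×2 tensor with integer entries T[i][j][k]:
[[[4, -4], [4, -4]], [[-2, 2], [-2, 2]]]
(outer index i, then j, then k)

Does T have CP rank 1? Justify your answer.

Yes

If T = a (x) b (x) c then every fibre of T is a multiple of the corresponding factor, so read the factors off the fibres through the nonzero entry T[0,0,0] = 4.
The mode-1 fibre T[:,0,0] = [4, -2] gives a = [2, -1] (primitive direction); the mode-2 fibre T[0,:,0] = [4, 4] gives b = [1, 1]; then c[k] = T[0,0,k] / (a[0]·b[0]) = [4, -4] / 2 = [2, -2].
Expanding [2, -1] (x) [1, 1] (x) [2, -2] reproduces all 8 entries of T, so T = [2, -1] (x) [1, 1] (x) [2, -2] and rank(T) ≤ 1.
Equivalently every frontal slice T[:,:,k] is c[k] times the rank-1 matrix [2, -1] (x) [1, 1]. So T has rank 1 (it is nonzero).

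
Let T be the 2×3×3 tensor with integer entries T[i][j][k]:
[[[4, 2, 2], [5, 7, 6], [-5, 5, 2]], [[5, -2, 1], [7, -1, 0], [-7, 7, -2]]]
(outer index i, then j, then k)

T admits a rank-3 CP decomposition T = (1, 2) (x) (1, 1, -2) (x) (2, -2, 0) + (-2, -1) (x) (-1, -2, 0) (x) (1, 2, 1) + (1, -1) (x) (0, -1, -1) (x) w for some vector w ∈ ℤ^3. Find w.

w = (1, -1, -2)

Subtract the known terms from T to get the rank-1 residual R = (1, -1) (x) (0, -1, -1) (x) w, so R[i,j,k] = a[i]·b[j]·w[k]. Pick indices with nonzero a[0]·b[1] = (1)·(-1) = -1. Only the fibre through (0,1,·) is needed: R[0,1,:] = T[0,1,:] − Σₗ aₗ[0]bₗ[1]cₗ = [5, 7, 6] − (1)·(1)·(2, -2, 0) − (-2)·(-2)·(1, 2, 1) = [-1, 1, 2]. Then w[k] = R[0,1,k] / -1 for each k, giving w = [-1, 1, 2] / -1 = (1, -1, -2).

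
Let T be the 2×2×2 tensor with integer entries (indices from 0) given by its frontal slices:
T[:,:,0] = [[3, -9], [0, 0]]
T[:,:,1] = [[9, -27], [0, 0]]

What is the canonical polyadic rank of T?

1

Lower bound: T ≠ 0 (e.g. T[0,0,0] = 3), so rank(T) ≥ 1.
Upper bound: if T = a ⊗ b ⊗ c then every fibre of T is a multiple of the corresponding factor, so read the factors off the fibres through the nonzero entry T[0,0,0] = 3.
The mode-1 fibre T[:,0,0] = [3, 0] gives a = [1, 0] (primitive direction); the mode-2 fibre T[0,:,0] = [3, -9] gives b = [1, -3]; then c[k] = T[0,0,k] / (a[0]·b[0]) = [3, 9] / 1 = [3, 9].
Expanding [1, 0] ⊗ [1, -3] ⊗ [3, 9] reproduces all 8 entries of T, so T = [1, 0] ⊗ [1, -3] ⊗ [3, 9] and rank(T) ≤ 1.
These bounds meet, so rank(T) = 1.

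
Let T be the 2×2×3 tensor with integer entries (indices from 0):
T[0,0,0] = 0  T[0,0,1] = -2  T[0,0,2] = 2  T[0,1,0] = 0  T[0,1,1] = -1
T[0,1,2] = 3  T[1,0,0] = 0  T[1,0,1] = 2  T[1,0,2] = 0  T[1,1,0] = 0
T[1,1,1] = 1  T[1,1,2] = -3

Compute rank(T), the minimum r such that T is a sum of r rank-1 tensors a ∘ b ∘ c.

Lower bound: the mode-2 unfolding of T (rows indexed by j, columns by (i,k) = (0,0), (0,1), (0,2), (1,0), (1,1), (1,2)) is [[0, -2, 2, 0, 2, 0], [0, -1, 3, 0, 1, -3]].
There the 2×2 minor on rows j ∈ {0, 1}, columns (i,k) ∈ {(0,1), (0,2)} is det [[-2, 2], [-1, 3]] = -4 ≠ 0, so this unfolding has rank ≥ 2; CP rank is at least every unfolding rank, so rank(T) ≥ 2. (This is only a lower bound: in general the CP rank may exceed every unfolding rank, so we still need to exhibit 2 rank-1 terms summing to T.)
Upper bound — finding two terms. Write S_k = T[:,:,k] for the frontal slices: S₀ = [[0, 0], [0, 0]], S₁ = [[-2, -1], [2, 1]], S₂ = [[2, 3], [0, -3]].
If T = a₁ ∘ b₁ ∘ c₁ + a₂ ∘ b₂ ∘ c₂ then each S_k = c₁[k]·a₁b₁ᵀ + c₂[k]·a₂b₂ᵀ. S₁ and S₂ are linearly independent, so a₁b₁ᵀ and a₂b₂ᵀ must span the same plane of matrices: they are the rank-1 matrices of the form x·S₁ + y·S₂.
det(x·S₁ + y·S₂) is 2·xy − 6·y² = 2·(x − 3·y)(y), vanishing at (x:y) = (3:1) and (1:0).
M₁ = 3·S₁ + S₂ = [[-4, 0], [6, 0]] = (-2)·[2, -3][1, 0]ᵀ and M₂ = S₁ = [[-2, -1], [2, 1]] = −[1, -1][2, 1]ᵀ, so take a₁ = [2, -3], b₁ = [1, 0], a₂ = [1, -1], b₂ = [2, 1].
Each slice is an integer combination of E₁ = a₁b₁ᵀ and E₂ = a₂b₂ᵀ: S₀ = 0, S₁ = −E₂, S₂ = −2·E₁ + 3·E₂; reading off coefficients, c₁ = [0, 0, -2] and c₂ = [0, -1, 3].
Hence T = [2, -3] ∘ [1, 0] ∘ [0, 0, -2] + [1, -1] ∘ [2, 1] ∘ [0, -1, 3], so rank(T) ≤ 2.
These bounds meet, so rank(T) = 2.

2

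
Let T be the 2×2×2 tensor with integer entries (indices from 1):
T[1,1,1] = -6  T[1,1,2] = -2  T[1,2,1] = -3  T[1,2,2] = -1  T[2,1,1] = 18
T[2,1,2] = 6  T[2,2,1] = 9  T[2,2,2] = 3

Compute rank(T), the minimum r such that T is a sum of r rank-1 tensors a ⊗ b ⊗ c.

1

Lower bound: T ≠ 0 (e.g. T[1,1,1] = -6), so rank(T) ≥ 1.
Upper bound: the mode-1 fibre T[:,1,1] = [-6, 18] gives a = (1, -3) (primitive direction); the mode-2 fibre T[1,:,1] = [-6, -3] gives b = (2, 1); then c[k] = T[1,1,k] / (a[1]·b[1]) = [-6, -2] / 2 = (-3, -1).
Expanding (1, -3) ⊗ (2, 1) ⊗ (-3, -1) reproduces all 8 entries of T, so T = (1, -3) ⊗ (2, 1) ⊗ (-3, -1) and rank(T) ≤ 1.
These bounds meet, so rank(T) = 1.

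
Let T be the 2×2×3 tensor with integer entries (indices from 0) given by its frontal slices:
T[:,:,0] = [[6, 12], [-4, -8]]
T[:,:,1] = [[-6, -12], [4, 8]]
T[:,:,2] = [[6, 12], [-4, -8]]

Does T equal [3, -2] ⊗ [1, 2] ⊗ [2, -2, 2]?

Yes

Reconstruct entrywise from the claimed factors. For example, T[1,1,2] = -8 and Σₗ aₗ[1]bₗ[1]cₗ[2] = (-2)·(2)·(2) = -8; checking all 12 entries, every one matches. The claim holds.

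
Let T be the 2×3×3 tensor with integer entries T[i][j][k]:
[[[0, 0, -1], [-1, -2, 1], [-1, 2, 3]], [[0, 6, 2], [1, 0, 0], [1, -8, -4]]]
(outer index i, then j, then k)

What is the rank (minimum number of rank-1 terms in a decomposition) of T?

Lower bound: the mode-2 unfolding of T (rows indexed by j, columns by (i,k) = (0,0), (0,1), (0,2), (1,0), (1,1), (1,2)) is [[0, 0, -1, 0, 6, 2], [-1, -2, 1, 1, 0, 0], [-1, 2, 3, 1, -8, -4]].
There the 3×3 minor on rows j ∈ {0, 1, 2}, columns (i,k) ∈ {(0,0), (0,1), (0,2)} is det [[0, 0, -1], [-1, -2, 1], [-1, 2, 3]] = 4 ≠ 0, so this unfolding has rank ≥ 3; CP rank is at least every unfolding rank, so rank(T) ≥ 3. (Unfolding ranks only ever bound the CP rank from below — rank(T) can be strictly larger than all of them — so the matching upper bound has to come from an explicit 3-term decomposition.)
Upper bound: T is a sum of 3 rank-1 terms, T = [1, -2] ⊗ [1, 1, -1] ⊗ [0, -2, -1] + [1, -1] ⊗ [0, 1, 1] ⊗ [-1, 2, 2] + [1, 1] ⊗ [1, -1, -1] ⊗ [0, 2, 0] (written with every a and b primitive with positive leading entry and the scale carried by c; CP decompositions are not unique, and this one is verified by expanding entrywise), so rank(T) ≤ 3.
These bounds meet, so rank(T) = 3.

3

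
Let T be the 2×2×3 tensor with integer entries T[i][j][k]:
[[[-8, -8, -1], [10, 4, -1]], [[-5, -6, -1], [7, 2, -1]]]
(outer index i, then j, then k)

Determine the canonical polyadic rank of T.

2

Lower bound: the mode-2 unfolding of T (rows indexed by j, columns by (i,k) = (0,0), (0,1), (0,2), (1,0), (1,1), (1,2)) is [[-8, -8, -1, -5, -6, -1], [10, 4, -1, 7, 2, -1]].
There the 2×2 minor on rows j ∈ {0, 1}, columns (i,k) ∈ {(0,0), (0,1)} is det [[-8, -8], [10, 4]] = 48 ≠ 0, so this unfolding has rank ≥ 2; CP rank is at least every unfolding rank, so rank(T) ≥ 2. (Flattening ranks never certify an upper bound on CP rank; for that we must actually write T with 2 rank-1 terms.)
Upper bound — finding two terms. Write S_k = T[:,:,k] for the frontal slices: S₀ = [[-8, 10], [-5, 7]], S₁ = [[-8, 4], [-6, 2]], S₂ = [[-1, -1], [-1, -1]].
If T = a₁ ∘ b₁ ∘ c₁ + a₂ ∘ b₂ ∘ c₂ then each S_k = c₁[k]·a₁b₁ᵀ + c₂[k]·a₂b₂ᵀ. S₀ and S₁ are linearly independent, so a₁b₁ᵀ and a₂b₂ᵀ must span the same plane of matrices: they are the rank-1 matrices of the form x·S₀ + y·S₁.
det(x·S₀ + y·S₁) is −6·x² + 8·xy + 8·y² = (-2)·(x − 2·y)(3·x + 2·y), vanishing at (x:y) = (2:1) and (2:-3).
M₁ = 2·S₀ + S₁ = [[-24, 24], [-16, 16]] = (-8)·(3, 2)(1, -1)ᵀ and M₂ = 2·S₀ − 3·S₁ = [[8, 8], [8, 8]] = 8·(1, 1)(1, 1)ᵀ, so take a₁ = (3, 2), b₁ = (1, -1), a₂ = (1, 1), b₂ = (1, 1).
Each slice is an integer combination of E₁ = a₁b₁ᵀ and E₂ = a₂b₂ᵀ: S₀ = −3·E₁ + E₂, S₁ = −2·E₁ − 2·E₂, S₂ = −E₂; reading off coefficients, c₁ = (-3, -2, 0) and c₂ = (1, -2, -1).
Hence T = (3, 2) ∘ (1, -1) ∘ (-3, -2, 0) + (1, 1) ∘ (1, 1) ∘ (1, -2, -1), so rank(T) ≤ 2.
These bounds meet, so rank(T) = 2.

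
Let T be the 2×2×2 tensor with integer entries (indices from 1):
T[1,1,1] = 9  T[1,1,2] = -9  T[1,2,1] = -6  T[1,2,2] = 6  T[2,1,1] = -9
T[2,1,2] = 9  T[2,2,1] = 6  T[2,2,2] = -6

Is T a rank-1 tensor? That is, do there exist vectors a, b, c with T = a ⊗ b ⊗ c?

Yes

The mode-1 fibre T[:,1,1] = [9, -9] gives a = [1, -1] (primitive direction); the mode-2 fibre T[1,:,1] = [9, -6] gives b = [3, -2]; then c[k] = T[1,1,k] / (a[1]·b[1]) = [9, -9] / 3 = [3, -3].
Expanding [1, -1] ⊗ [3, -2] ⊗ [3, -3] reproduces all 8 entries of T, so T = [1, -1] ⊗ [3, -2] ⊗ [3, -3] and rank(T) ≤ 1.
Equivalently every frontal slice T[:,:,k] is c[k] times the rank-1 matrix [1, -1] ⊗ [3, -2]. So T has rank 1 (it is nonzero).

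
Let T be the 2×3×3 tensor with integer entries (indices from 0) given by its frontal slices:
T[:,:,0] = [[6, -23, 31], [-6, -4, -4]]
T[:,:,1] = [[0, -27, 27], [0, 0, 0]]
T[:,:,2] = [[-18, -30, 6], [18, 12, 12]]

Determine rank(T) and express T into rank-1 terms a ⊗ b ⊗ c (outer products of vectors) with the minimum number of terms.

rank(T) = 2

Lower bound: in the mode-1 unfolding of T (rows indexed by i, columns by (j,k)) the 2×2 minor on rows i ∈ {0, 1}, columns (j,k) ∈ {(0,0), (1,0)} is det [[6, -23], [-6, -4]] = -162 ≠ 0, so that unfolding has rank ≥ 2 and hence rank(T) ≥ 2 (CP rank is at least every unfolding rank, though it can be larger).
Upper bound: with S_k = T[:,:,k], the two rank-1 terms a₁b₁ᵀ, a₂b₂ᵀ are the rank-1 members of the pencil x·S₀ + y·S₁.
The 2×2 minor of x·S₀ + y·S₁ on rows {0,1}, columns {0,1} is −162·x² − 162·xy = (-162)·(x + y)(x), vanishing at (x:y) = (1:-1) and (0:1).
M₁ = S₀ − S₁ = [[6, 4, 4], [-6, -4, -4]] = 2·[1, -1][3, 2, 2]ᵀ and M₂ = S₁ = [[0, -27, 27], [0, 0, 0]] = (-27)·[1, 0][0, 1, -1]ᵀ, so take a₁ = [1, -1], b₁ = [3, 2, 2], a₂ = [1, 0], b₂ = [0, 1, -1].
Each slice is an integer combination of E₁ = a₁b₁ᵀ and E₂ = a₂b₂ᵀ: S₀ = 2·E₁ − 27·E₂, S₁ = −27·E₂, S₂ = −6·E₁ − 18·E₂; reading off coefficients, c₁ = [2, 0, -6] and c₂ = [-27, -27, -18].
Hence T = [1, -1] ⊗ [3, 2, 2] ⊗ [2, 0, -6] + [1, 0] ⊗ [0, 1, -1] ⊗ [-27, -27, -18], so rank(T) ≤ 2.
These bounds meet, so rank(T) = 2.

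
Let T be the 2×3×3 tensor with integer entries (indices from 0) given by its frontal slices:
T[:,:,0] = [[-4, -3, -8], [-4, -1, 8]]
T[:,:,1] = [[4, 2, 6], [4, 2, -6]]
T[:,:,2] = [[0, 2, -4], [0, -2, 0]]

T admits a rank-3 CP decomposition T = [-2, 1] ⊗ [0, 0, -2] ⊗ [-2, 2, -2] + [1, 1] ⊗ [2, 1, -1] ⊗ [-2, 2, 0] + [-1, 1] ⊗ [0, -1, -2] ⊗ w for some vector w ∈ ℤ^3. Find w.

Subtract the known terms from T to get the rank-1 residual R = [-1, 1] ⊗ [0, -1, -2] ⊗ w, so R[i,j,k] = a[i]·b[j]·w[k]. Pick indices with nonzero a[0]·b[1] = (-1)·(-1) = 1. Only the fibre through (0,1,·) is needed: R[0,1,:] = T[0,1,:] − Σₗ aₗ[0]bₗ[1]cₗ = [-3, 2, 2] − (-2)·(0)·[-2, 2, -2] − (1)·(1)·[-2, 2, 0] = [-1, 0, 2]. Then w[k] = R[0,1,k] / 1 for each k, giving w = [-1, 0, 2] / 1 = [-1, 0, 2].

w = [-1, 0, 2]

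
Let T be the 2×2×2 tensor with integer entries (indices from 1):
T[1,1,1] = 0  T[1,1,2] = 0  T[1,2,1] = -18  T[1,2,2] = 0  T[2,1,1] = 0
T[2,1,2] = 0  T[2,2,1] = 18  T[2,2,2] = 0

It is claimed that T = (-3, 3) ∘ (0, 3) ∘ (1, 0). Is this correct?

No

Reconstruct entry (1,2,1) from the claimed factors: Σₗ aₗ[1]bₗ[2]cₗ[1] = (-3)·(3)·(1) = -9, but T[1,2,1] = -18. The claim is false.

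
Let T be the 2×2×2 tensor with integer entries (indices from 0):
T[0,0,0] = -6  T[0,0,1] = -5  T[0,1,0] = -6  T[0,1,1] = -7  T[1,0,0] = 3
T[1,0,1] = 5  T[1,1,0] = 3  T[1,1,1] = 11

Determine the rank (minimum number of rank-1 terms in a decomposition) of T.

Lower bound: in the mode-3 unfolding of T (rows indexed by k, columns by (i,j)) the 2×2 minor on rows k ∈ {0, 1}, columns (i,j) ∈ {(0,0), (0,1)} is det [[-6, -6], [-5, -7]] = 12 ≠ 0, so that unfolding has rank ≥ 2 and hence rank(T) ≥ 2 (CP rank is at least every unfolding rank, though it can be larger).
Upper bound: with S_k = T[:,:,k], the two rank-1 terms a₁b₁ᵀ, a₂b₂ᵀ are the rank-1 members of the pencil x·S₀ + y·S₁.
det(x·S₀ + y·S₁) is −30·xy − 20·y² = (-10)·(3·x + 2·y)(y), vanishing at (x:y) = (2:-3) and (1:0).
M₁ = 2·S₀ − 3·S₁ = [[3, 9], [-9, -27]] = 3·[1, -3][1, 3]ᵀ and M₂ = S₀ = [[-6, -6], [3, 3]] = (-3)·[2, -1][1, 1]ᵀ, so take a₁ = [1, -3], b₁ = [1, 3], a₂ = [2, -1], b₂ = [1, 1].
Each slice is an integer combination of E₁ = a₁b₁ᵀ and E₂ = a₂b₂ᵀ: S₀ = −3·E₂, S₁ = −E₁ − 2·E₂; reading off coefficients, c₁ = [0, -1] and c₂ = [-3, -2].
Hence T = [1, -3] ⊗ [1, 3] ⊗ [0, -1] + [2, -1] ⊗ [1, 1] ⊗ [-3, -2], so rank(T) ≤ 2.
These bounds meet, so rank(T) = 2.

2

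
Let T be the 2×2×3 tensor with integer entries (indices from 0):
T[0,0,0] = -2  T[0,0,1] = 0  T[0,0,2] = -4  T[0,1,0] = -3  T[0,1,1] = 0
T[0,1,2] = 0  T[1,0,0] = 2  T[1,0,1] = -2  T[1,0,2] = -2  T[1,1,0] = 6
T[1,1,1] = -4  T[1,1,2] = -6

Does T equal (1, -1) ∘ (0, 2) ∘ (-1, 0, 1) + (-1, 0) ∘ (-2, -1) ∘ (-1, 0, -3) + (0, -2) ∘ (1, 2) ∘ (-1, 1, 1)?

No

Reconstruct entry (0,0,2) from the claimed factors: Σₗ aₗ[0]bₗ[0]cₗ[2] = (1)·(0)·(1) + (-1)·(-2)·(-3) + (0)·(1)·(1) = -6, but T[0,0,2] = -4. The claim is false.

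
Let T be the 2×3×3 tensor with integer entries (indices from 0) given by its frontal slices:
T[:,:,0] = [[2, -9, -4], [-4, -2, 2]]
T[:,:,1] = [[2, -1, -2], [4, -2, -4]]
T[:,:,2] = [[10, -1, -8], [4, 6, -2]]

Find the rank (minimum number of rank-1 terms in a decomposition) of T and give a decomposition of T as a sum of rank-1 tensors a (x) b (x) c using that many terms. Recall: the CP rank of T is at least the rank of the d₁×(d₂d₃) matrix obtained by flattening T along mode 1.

rank(T) = 3

Lower bound: the mode-3 unfolding of T (rows indexed by k, columns by (i,j) = (0,0), (0,1), (0,2), (1,0), (1,1), (1,2)) is [[2, -9, -4, -4, -2, 2], [2, -1, -2, 4, -2, -4], [10, -1, -8, 4, 6, -2]].
There the 3×3 minor on rows k ∈ {0, 1, 2}, columns (i,j) ∈ {(0,0), (0,1), (0,2)} is det [[2, -9, -4], [2, -1, -2], [10, -1, -8]] = 16 ≠ 0, so this unfolding has rank ≥ 3; CP rank is at least every unfolding rank, so rank(T) ≥ 3. (Unfolding ranks only ever bound the CP rank from below — rank(T) can be strictly larger than all of them — so the matching upper bound has to come from an explicit 3-term decomposition.)
Upper bound: T is a sum of 3 rank-1 terms, T = [1, -1] (x) [1, -1, -1] (x) [4, 0, 4] + [1, 1] (x) [2, 2, -1] (x) [-2, 0, 2] + [1, 2] (x) [2, -1, -2] (x) [1, 1, 1] (one valid choice — decompositions are not unique — normalised so each a, b is primitive with positive first nonzero entry; check it by expanding all entries), so rank(T) ≤ 3.
These bounds meet, so rank(T) = 3.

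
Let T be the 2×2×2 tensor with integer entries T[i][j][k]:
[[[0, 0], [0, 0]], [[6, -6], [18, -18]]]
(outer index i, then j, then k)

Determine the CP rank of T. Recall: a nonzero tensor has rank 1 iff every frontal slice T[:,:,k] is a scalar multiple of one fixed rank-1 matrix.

1

Lower bound: T ≠ 0 (e.g. T[1,0,0] = 6), so rank(T) ≥ 1.
Upper bound: if T = a (x) b (x) c then every fibre of T is a multiple of the corresponding factor, so read the factors off the fibres through the nonzero entry T[1,0,0] = 6.
The mode-1 fibre T[:,0,0] = [0, 6] gives a = [0, 1] (primitive direction); the mode-2 fibre T[1,:,0] = [6, 18] gives b = [1, 3]; then c[k] = T[1,0,k] / (a[1]·b[0]) = [6, -6] / 1 = [6, -6].
Expanding [0, 1] (x) [1, 3] (x) [6, -6] reproduces all 8 entries of T, so T = [0, 1] (x) [1, 3] (x) [6, -6] and rank(T) ≤ 1.
These bounds meet, so rank(T) = 1.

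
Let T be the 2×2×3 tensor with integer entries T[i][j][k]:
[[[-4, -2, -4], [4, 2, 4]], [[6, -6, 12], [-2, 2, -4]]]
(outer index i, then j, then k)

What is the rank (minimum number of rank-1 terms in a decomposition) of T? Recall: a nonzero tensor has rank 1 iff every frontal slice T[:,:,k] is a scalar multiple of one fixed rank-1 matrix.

2

Lower bound: the mode-3 unfolding of T (rows indexed by k, columns by (i,j) = (0,0), (0,1), (1,0), (1,1)) is [[-4, 4, 6, -2], [-2, 2, -6, 2], [-4, 4, 12, -4]].
There the 2×2 minor on rows k ∈ {0, 1}, columns (i,j) ∈ {(0,0), (1,0)} is det [[-4, 6], [-2, -6]] = 36 ≠ 0, so this unfolding has rank ≥ 2; CP rank is at least every unfolding rank, so rank(T) ≥ 2. (Flattening ranks never certify an upper bound on CP rank; for that we must actually write T with 2 rank-1 terms.)
Upper bound — finding two terms. Write S_k = T[:,:,k] for the frontal slices: S₀ = [[-4, 4], [6, -2]], S₁ = [[-2, 2], [-6, 2]], S₂ = [[-4, 4], [12, -4]].
If T = a₁ ⊗ b₁ ⊗ c₁ + a₂ ⊗ b₂ ⊗ c₂ then each S_k = c₁[k]·a₁b₁ᵀ + c₂[k]·a₂b₂ᵀ. S₀ and S₁ are linearly independent, so a₁b₁ᵀ and a₂b₂ᵀ must span the same plane of matrices: they are the rank-1 matrices of the form x·S₀ + y·S₁.
det(x·S₀ + y·S₁) is −16·x² + 8·xy + 8·y² = (-8)·(x − y)(2·x + y), vanishing at (x:y) = (1:1) and (1:-2).
M₁ = S₀ + S₁ = [[-6, 6], [0, 0]] = (-6)·[1, 0][1, -1]ᵀ and M₂ = S₀ − 2·S₁ = [[0, 0], [18, -6]] = 6·[0, 1][3, -1]ᵀ, so take a₁ = [1, 0], b₁ = [1, -1], a₂ = [0, 1], b₂ = [3, -1].
Each slice is an integer combination of E₁ = a₁b₁ᵀ and E₂ = a₂b₂ᵀ: S₀ = −4·E₁ + 2·E₂, S₁ = −2·E₁ − 2·E₂, S₂ = −4·E₁ + 4·E₂; reading off coefficients, c₁ = [-4, -2, -4] and c₂ = [2, -2, 4].
Hence T = [1, 0] ⊗ [1, -1] ⊗ [-4, -2, -4] + [0, 1] ⊗ [3, -1] ⊗ [2, -2, 4], so rank(T) ≤ 2.
These bounds meet, so rank(T) = 2.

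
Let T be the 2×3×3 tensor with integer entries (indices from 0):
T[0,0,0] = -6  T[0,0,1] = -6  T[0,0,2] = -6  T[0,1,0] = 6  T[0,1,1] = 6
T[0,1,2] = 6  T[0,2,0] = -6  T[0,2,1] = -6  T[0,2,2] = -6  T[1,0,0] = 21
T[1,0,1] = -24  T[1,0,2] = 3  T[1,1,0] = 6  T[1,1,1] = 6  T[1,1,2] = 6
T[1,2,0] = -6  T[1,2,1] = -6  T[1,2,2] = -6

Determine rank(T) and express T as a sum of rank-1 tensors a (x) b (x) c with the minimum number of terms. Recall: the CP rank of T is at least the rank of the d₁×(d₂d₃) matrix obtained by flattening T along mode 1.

Lower bound: the mode-1 unfolding of T (rows indexed by i, columns by (j,k) = (0,0), (0,1), (0,2), (1,0), (1,1), (1,2), (2,0), (2,1), (2,2)) is [[-6, -6, -6, 6, 6, 6, -6, -6, -6], [21, -24, 3, 6, 6, 6, -6, -6, -6]].
There the 2×2 minor on rows i ∈ {0, 1}, columns (j,k) ∈ {(0,0), (0,1)} is det [[-6, -6], [21, -24]] = 270 ≠ 0, so this unfolding has rank ≥ 2; CP rank is at least every unfolding rank, so rank(T) ≥ 2. (Flattening ranks never certify an upper bound on CP rank; for that we must actually write T with 2 rank-1 terms.)
Upper bound — finding two terms. Write S_k = T[:,:,k] for the frontal slices: S₀ = [[-6, 6, -6], [21, 6, -6]], S₁ = [[-6, 6, -6], [-24, 6, -6]], S₂ = [[-6, 6, -6], [3, 6, -6]].
If T = a₁ (x) b₁ (x) c₁ + a₂ (x) b₂ (x) c₂ then each S_k = c₁[k]·a₁b₁ᵀ + c₂[k]·a₂b₂ᵀ. S₀ and S₁ are linearly independent, so a₁b₁ᵀ and a₂b₂ᵀ must span the same plane of matrices: they are the rank-1 matrices of the form x·S₀ + y·S₁.
The 2×2 minor of x·S₀ + y·S₁ on rows {0,1}, columns {0,1} is −162·x² − 54·xy + 108·y² = (-54)·(3·x − 2·y)(x + y), vanishing at (x:y) = (2:3) and (1:-1).
M₁ = 2·S₀ + 3·S₁ = [[-30, 30, -30], [-30, 30, -30]] = (-30)·(1, 1)(1, -1, 1)ᵀ and M₂ = S₀ − S₁ = [[0, 0, 0], [45, 0, 0]] = 45·(0, 1)(1, 0, 0)ᵀ, so take a₁ = (1, 1), b₁ = (1, -1, 1), a₂ = (0, 1), b₂ = (1, 0, 0).
Each slice is an integer combination of E₁ = a₁b₁ᵀ and E₂ = a₂b₂ᵀ: S₀ = −6·E₁ + 27·E₂, S₁ = −6·E₁ − 18·E₂, S₂ = −6·E₁ + 9·E₂; reading off coefficients, c₁ = (-6, -6, -6) and c₂ = (27, -18, 9).
Hence T = (1, 1) (x) (1, -1, 1) (x) (-6, -6, -6) + (0, 1) (x) (1, 0, 0) (x) (27, -18, 9), so rank(T) ≤ 2.
These bounds meet, so rank(T) = 2.

rank(T) = 2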